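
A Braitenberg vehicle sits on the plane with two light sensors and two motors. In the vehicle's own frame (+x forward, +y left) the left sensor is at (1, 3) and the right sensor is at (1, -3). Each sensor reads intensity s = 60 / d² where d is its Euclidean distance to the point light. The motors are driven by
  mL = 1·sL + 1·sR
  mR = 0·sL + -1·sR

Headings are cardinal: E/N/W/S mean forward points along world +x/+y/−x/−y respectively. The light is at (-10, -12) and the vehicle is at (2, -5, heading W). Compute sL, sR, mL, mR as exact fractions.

60/137 60/221 21480/30277 -60/221

left sensor world pos  = (1, -8); dL² = 137
right sensor world pos = (1, -2); dR² = 221
sL = 60/137 = 60/137
sR = 60/221 = 60/221
mL = 1·sL + 1·sR = 21480/30277
mR = 0·sL + -1·sR = -60/221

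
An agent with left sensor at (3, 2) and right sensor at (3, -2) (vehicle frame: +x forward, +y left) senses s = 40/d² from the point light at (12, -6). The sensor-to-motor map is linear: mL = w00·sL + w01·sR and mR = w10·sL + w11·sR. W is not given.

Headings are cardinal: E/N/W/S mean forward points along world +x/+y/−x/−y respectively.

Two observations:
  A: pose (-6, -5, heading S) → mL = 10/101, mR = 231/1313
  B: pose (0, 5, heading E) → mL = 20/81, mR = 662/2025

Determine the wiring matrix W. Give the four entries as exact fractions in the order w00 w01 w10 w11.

obs A: pose=(-6,-5,S) → sL=2/13, sR=10/101, mL=10/101, mR=231/1313
obs B: pose=(0,5,E) → sL=4/25, sR=20/81, mL=20/81, mR=662/2025
sensor matrix S = [[2/13, 10/101], [4/25, 20/81]]; det S = 11776/531765
solve [mL_A; mL_B] = S·[w00; w01] and [mR_A; mR_B] = S·[w10; w11]:
  w00 = 0, w01 = 1, w10 = 1/2, w11 = 1

0 1 1/2 1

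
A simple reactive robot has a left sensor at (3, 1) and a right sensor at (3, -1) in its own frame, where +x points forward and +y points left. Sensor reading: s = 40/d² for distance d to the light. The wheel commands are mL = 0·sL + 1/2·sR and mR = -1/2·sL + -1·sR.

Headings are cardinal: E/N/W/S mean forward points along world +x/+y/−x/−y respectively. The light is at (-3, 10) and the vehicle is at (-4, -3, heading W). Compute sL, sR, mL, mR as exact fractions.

10/53 1/4 1/8 -73/212

left sensor world pos  = (-7, -4); dL² = 212
right sensor world pos = (-7, -2); dR² = 160
sL = 40/212 = 10/53
sR = 40/160 = 1/4
mL = 0·sL + 1/2·sR = 1/8
mR = -1/2·sL + -1·sR = -73/212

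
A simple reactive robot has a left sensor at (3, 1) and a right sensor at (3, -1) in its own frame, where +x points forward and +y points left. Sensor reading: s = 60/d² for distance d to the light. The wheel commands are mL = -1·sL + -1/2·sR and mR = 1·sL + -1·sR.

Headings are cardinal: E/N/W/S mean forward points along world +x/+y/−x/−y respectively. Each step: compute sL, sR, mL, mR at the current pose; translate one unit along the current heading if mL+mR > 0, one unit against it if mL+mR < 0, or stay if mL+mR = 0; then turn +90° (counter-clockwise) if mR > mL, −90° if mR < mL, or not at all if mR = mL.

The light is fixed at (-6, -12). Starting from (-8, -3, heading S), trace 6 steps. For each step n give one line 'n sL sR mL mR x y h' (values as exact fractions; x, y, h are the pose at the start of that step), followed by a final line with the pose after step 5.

0 60/37 4/3 -254/111 32/111 -8 -3 S
1 30/61 30/41 -2145/2501 -600/2501 -8 -2 E
2 12/37 60/173 -3186/6401 -144/6401 -9 -2 N
3 3/5 15/34 -279/340 27/170 -9 -3 W
4 60/37 4/3 -254/111 32/111 -8 -3 S
5 30/61 30/41 -2145/2501 -600/2501 -8 -2 E
final -9 -2 N

n=0: pose=(-8,-3,S); sL=60/37, sR=4/3; mL=-254/111, mR=32/111; mL+mR=-2 → advance -1; mR−mL=286/111 → turn +1·90°
n=1: pose=(-8,-2,E); sL=30/61, sR=30/41; mL=-2145/2501, mR=-600/2501; mL+mR=-45/41 → advance -1; mR−mL=1545/2501 → turn +1·90°
n=2: pose=(-9,-2,N); sL=12/37, sR=60/173; mL=-3186/6401, mR=-144/6401; mL+mR=-90/173 → advance -1; mR−mL=3042/6401 → turn +1·90°
n=3: pose=(-9,-3,W); sL=3/5, sR=15/34; mL=-279/340, mR=27/170; mL+mR=-45/68 → advance -1; mR−mL=333/340 → turn +1·90°
n=4: pose=(-8,-3,S); sL=60/37, sR=4/3; mL=-254/111, mR=32/111; mL+mR=-2 → advance -1; mR−mL=286/111 → turn +1·90°
n=5: pose=(-8,-2,E); sL=30/61, sR=30/41; mL=-2145/2501, mR=-600/2501; mL+mR=-45/41 → advance -1; mR−mL=1545/2501 → turn +1·90°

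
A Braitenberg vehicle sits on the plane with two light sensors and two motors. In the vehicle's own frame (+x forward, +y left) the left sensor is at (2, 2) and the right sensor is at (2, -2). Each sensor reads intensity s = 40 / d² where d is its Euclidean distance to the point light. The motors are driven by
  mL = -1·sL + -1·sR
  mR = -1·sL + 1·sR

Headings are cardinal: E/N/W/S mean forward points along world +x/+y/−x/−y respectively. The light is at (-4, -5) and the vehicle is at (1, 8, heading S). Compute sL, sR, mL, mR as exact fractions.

4/17 4/13 -120/221 16/221

left sensor world pos  = (3, 6); dL² = 170
right sensor world pos = (-1, 6); dR² = 130
sL = 40/170 = 4/17
sR = 40/130 = 4/13
mL = -1·sL + -1·sR = -120/221
mR = -1·sL + 1·sR = 16/221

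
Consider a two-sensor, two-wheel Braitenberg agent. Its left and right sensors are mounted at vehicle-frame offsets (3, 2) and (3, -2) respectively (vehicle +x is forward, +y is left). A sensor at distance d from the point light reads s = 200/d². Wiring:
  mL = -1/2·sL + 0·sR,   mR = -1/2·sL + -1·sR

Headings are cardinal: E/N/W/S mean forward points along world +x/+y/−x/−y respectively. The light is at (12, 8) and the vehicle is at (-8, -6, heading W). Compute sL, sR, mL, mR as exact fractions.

40/157 200/673 -20/157 -44860/105661

left sensor world pos  = (-11, -8); dL² = 785
right sensor world pos = (-11, -4); dR² = 673
sL = 200/785 = 40/157
sR = 200/673 = 200/673
mL = -1/2·sL + 0·sR = -20/157
mR = -1/2·sL + -1·sR = -44860/105661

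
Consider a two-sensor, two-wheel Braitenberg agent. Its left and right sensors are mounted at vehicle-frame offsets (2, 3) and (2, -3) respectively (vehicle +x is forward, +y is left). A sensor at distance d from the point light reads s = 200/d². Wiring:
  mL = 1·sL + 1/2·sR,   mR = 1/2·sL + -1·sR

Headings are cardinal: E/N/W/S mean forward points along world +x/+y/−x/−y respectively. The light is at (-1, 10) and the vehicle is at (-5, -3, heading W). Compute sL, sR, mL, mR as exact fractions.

50/73 25/17 3525/2482 -1400/1241

left sensor world pos  = (-7, -6); dL² = 292
right sensor world pos = (-7, 0); dR² = 136
sL = 200/292 = 50/73
sR = 200/136 = 25/17
mL = 1·sL + 1/2·sR = 3525/2482
mR = 1/2·sL + -1·sR = -1400/1241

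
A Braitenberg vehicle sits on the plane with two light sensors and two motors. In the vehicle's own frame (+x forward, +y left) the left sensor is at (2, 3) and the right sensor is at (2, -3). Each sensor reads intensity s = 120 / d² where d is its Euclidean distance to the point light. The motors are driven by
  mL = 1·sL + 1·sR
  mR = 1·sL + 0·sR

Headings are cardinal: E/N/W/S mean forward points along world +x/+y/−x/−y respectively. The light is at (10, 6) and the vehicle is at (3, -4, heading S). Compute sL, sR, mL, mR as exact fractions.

left sensor world pos  = (6, -6); dL² = 160
right sensor world pos = (0, -6); dR² = 244
sL = 120/160 = 3/4
sR = 120/244 = 30/61
mL = 1·sL + 1·sR = 303/244
mR = 1·sL + 0·sR = 3/4

3/4 30/61 303/244 3/4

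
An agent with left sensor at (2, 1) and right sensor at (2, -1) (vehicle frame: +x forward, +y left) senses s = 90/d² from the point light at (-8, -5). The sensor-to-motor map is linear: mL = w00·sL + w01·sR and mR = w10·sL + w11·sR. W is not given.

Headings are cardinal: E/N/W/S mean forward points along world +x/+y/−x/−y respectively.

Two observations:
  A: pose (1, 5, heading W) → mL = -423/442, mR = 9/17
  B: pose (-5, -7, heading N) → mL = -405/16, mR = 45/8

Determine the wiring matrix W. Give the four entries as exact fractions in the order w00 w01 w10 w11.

obs A: pose=(1,5,W) → sL=9/13, sR=9/17, mL=-423/442, mR=9/17
obs B: pose=(-5,-7,N) → sL=45/2, sR=45/8, mL=-405/16, mR=45/8
sensor matrix S = [[9/13, 9/17], [45/2, 45/8]]; det S = -14175/1768
solve [mL_A; mL_B] = S·[w00; w01] and [mR_A; mR_B] = S·[w10; w11]:
  w00 = -1, w01 = -1/2, w10 = 0, w11 = 1

-1 -1/2 0 1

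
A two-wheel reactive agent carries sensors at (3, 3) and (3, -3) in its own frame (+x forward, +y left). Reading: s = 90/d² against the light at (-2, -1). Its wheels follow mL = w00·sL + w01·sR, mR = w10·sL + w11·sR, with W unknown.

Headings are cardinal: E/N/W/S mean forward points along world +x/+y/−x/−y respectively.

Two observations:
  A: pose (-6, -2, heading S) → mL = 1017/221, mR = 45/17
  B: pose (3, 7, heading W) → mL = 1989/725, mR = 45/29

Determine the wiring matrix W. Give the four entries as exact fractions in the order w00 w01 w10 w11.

1 -1/2 1/2 0

obs A: pose=(-6,-2,S) → sL=90/17, sR=18/13, mL=1017/221, mR=45/17
obs B: pose=(3,7,W) → sL=90/29, sR=18/25, mL=1989/725, mR=45/29
sensor matrix S = [[90/17, 18/13], [90/29, 18/25]]; det S = -15552/32045
solve [mL_A; mL_B] = S·[w00; w01] and [mR_A; mR_B] = S·[w10; w11]:
  w00 = 1, w01 = -1/2, w10 = 1/2, w11 = 0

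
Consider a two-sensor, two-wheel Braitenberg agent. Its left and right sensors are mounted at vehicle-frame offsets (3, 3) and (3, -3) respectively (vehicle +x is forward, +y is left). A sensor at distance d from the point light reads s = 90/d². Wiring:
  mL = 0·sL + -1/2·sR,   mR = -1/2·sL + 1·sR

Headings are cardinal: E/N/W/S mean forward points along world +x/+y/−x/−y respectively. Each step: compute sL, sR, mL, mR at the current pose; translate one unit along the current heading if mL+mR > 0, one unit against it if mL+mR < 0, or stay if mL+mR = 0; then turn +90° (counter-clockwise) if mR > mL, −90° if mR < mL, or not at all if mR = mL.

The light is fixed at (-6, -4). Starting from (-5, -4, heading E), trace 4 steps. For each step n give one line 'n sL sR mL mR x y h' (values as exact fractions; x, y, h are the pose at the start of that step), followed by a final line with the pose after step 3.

n=0: pose=(-5,-4,E); sL=18/5, sR=18/5; mL=-9/5, mR=9/5; mL+mR=0 → advance +0; mR−mL=18/5 → turn +1·90°
n=1: pose=(-5,-4,N); sL=90/13, sR=18/5; mL=-9/5, mR=9/65; mL+mR=-108/65 → advance -1; mR−mL=126/65 → turn +1·90°
n=2: pose=(-5,-5,W); sL=9/2, sR=45/4; mL=-45/8, mR=9; mL+mR=27/8 → advance +1; mR−mL=117/8 → turn +1·90°
n=3: pose=(-6,-5,S); sL=18/5, sR=18/5; mL=-9/5, mR=9/5; mL+mR=0 → advance +0; mR−mL=18/5 → turn +1·90°

0 18/5 18/5 -9/5 9/5 -5 -4 E
1 90/13 18/5 -9/5 9/65 -5 -4 N
2 9/2 45/4 -45/8 9 -5 -5 W
3 18/5 18/5 -9/5 9/5 -6 -5 S
final -6 -5 E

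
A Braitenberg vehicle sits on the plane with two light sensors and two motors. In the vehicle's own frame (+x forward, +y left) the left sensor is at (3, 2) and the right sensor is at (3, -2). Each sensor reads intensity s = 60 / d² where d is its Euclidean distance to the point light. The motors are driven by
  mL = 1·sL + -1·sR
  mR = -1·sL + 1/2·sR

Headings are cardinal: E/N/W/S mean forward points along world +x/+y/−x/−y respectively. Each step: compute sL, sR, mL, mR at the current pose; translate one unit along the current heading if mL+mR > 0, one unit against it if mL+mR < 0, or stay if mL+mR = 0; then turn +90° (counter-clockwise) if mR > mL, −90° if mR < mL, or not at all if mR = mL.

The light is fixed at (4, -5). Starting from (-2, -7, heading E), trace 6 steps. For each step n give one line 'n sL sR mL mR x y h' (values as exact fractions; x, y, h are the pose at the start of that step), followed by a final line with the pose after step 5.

0 20/3 12/5 64/15 -82/15 -2 -7 E
1 6/5 30/53 168/265 -243/265 -3 -7 S
2 60/109 60/101 -480/11009 -2790/11009 -3 -6 W
3 15/17 3 -36/17 21/34 -2 -6 N
4 60/97 20/27 -320/2619 -650/2619 -2 -7 W
5 6/5 6 -24/5 9/5 -1 -7 N
final -1 -8 W

n=0: pose=(-2,-7,E); sL=20/3, sR=12/5; mL=64/15, mR=-82/15; mL+mR=-6/5 → advance -1; mR−mL=-146/15 → turn -1·90°
n=1: pose=(-3,-7,S); sL=6/5, sR=30/53; mL=168/265, mR=-243/265; mL+mR=-15/53 → advance -1; mR−mL=-411/265 → turn -1·90°
n=2: pose=(-3,-6,W); sL=60/109, sR=60/101; mL=-480/11009, mR=-2790/11009; mL+mR=-30/101 → advance -1; mR−mL=-2310/11009 → turn -1·90°
n=3: pose=(-2,-6,N); sL=15/17, sR=3; mL=-36/17, mR=21/34; mL+mR=-3/2 → advance -1; mR−mL=93/34 → turn +1·90°
n=4: pose=(-2,-7,W); sL=60/97, sR=20/27; mL=-320/2619, mR=-650/2619; mL+mR=-10/27 → advance -1; mR−mL=-110/873 → turn -1·90°
n=5: pose=(-1,-7,N); sL=6/5, sR=6; mL=-24/5, mR=9/5; mL+mR=-3 → advance -1; mR−mL=33/5 → turn +1·90°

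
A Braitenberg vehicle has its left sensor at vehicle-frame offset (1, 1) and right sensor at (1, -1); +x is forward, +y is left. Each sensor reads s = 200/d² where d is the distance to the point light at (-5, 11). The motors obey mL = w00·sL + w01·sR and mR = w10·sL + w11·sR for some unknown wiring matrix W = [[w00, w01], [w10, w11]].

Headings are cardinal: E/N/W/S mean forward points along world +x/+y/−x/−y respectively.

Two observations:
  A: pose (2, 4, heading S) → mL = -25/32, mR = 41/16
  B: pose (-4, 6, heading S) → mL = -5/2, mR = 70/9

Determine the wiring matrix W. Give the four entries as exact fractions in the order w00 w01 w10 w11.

obs A: pose=(2,4,S) → sL=25/16, sR=2, mL=-25/32, mR=41/16
obs B: pose=(-4,6,S) → sL=5, sR=50/9, mL=-5/2, mR=70/9
sensor matrix S = [[25/16, 2], [5, 50/9]]; det S = -95/72
solve [mL_A; mL_B] = S·[w00; w01] and [mR_A; mR_B] = S·[w10; w11]:
  w00 = -1/2, w01 = 0, w10 = 1, w11 = 1/2

-1/2 0 1 1/2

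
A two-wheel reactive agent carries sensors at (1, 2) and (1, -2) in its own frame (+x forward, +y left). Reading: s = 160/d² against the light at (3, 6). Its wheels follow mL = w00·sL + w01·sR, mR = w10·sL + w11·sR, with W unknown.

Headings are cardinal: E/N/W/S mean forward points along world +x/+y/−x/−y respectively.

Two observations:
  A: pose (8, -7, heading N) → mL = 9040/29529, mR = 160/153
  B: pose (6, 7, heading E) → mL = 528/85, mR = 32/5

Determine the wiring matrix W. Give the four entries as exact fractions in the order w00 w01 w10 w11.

-1/2 1 1 0

obs A: pose=(8,-7,N) → sL=160/153, sR=160/193, mL=9040/29529, mR=160/153
obs B: pose=(6,7,E) → sL=32/5, sR=160/17, mL=528/85, mR=32/5
sensor matrix S = [[160/153, 160/193], [32/5, 160/17]]; det S = 2277376/501993
solve [mL_A; mL_B] = S·[w00; w01] and [mR_A; mR_B] = S·[w10; w11]:
  w00 = -1/2, w01 = 1, w10 = 1, w11 = 0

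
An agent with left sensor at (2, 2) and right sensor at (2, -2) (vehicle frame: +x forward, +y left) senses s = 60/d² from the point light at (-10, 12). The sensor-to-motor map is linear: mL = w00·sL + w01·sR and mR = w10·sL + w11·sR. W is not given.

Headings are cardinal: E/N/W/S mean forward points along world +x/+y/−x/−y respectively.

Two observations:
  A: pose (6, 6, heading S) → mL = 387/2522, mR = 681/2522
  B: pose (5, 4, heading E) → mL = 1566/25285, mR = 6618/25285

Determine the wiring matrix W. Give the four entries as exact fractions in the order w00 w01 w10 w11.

-1/2 1 1 1/2

obs A: pose=(6,6,S) → sL=15/97, sR=3/13, mL=387/2522, mR=681/2522
obs B: pose=(5,4,E) → sL=12/65, sR=60/389, mL=1566/25285, mR=6618/25285
sensor matrix S = [[15/97, 3/13], [12/65, 60/389]]; det S = -597888/31884385
solve [mL_A; mL_B] = S·[w00; w01] and [mR_A; mR_B] = S·[w10; w11]:
  w00 = -1/2, w01 = 1, w10 = 1, w11 = 1/2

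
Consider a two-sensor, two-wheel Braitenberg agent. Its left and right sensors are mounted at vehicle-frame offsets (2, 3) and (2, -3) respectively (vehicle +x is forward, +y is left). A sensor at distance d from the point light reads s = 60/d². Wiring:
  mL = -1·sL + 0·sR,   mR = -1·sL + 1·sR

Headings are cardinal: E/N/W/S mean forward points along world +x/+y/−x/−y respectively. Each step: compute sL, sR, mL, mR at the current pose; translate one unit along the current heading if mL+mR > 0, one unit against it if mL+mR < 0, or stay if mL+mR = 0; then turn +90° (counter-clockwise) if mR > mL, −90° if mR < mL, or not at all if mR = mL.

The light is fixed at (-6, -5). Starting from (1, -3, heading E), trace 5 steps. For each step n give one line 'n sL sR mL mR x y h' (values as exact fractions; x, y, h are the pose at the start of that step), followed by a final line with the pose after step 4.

0 30/53 30/41 -30/53 360/2173 1 -3 E
1 12/5 60/97 -12/5 -864/485 0 -3 N
2 3 15/8 -3 -9/8 0 -4 W
3 60/101 60/17 -60/101 5040/1717 1 -4 S
4 2/3 2/3 -2/3 0 1 -5 E
final 0 -5 N

n=0: pose=(1,-3,E); sL=30/53, sR=30/41; mL=-30/53, mR=360/2173; mL+mR=-870/2173 → advance -1; mR−mL=30/41 → turn +1·90°
n=1: pose=(0,-3,N); sL=12/5, sR=60/97; mL=-12/5, mR=-864/485; mL+mR=-2028/485 → advance -1; mR−mL=60/97 → turn +1·90°
n=2: pose=(0,-4,W); sL=3, sR=15/8; mL=-3, mR=-9/8; mL+mR=-33/8 → advance -1; mR−mL=15/8 → turn +1·90°
n=3: pose=(1,-4,S); sL=60/101, sR=60/17; mL=-60/101, mR=5040/1717; mL+mR=4020/1717 → advance +1; mR−mL=60/17 → turn +1·90°
n=4: pose=(1,-5,E); sL=2/3, sR=2/3; mL=-2/3, mR=0; mL+mR=-2/3 → advance -1; mR−mL=2/3 → turn +1·90°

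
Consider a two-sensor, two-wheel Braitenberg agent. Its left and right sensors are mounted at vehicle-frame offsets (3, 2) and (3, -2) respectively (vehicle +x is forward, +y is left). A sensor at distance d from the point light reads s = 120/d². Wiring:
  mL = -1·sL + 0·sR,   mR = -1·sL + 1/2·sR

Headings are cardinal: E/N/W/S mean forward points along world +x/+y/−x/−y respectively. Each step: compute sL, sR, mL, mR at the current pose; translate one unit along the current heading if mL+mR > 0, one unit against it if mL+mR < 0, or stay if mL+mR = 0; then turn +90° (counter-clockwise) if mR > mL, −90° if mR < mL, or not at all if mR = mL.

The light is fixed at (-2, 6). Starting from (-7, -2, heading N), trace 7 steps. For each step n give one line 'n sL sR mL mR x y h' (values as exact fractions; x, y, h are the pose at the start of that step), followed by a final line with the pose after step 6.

n=0: pose=(-7,-2,N); sL=60/37, sR=60/17; mL=-60/37, mR=90/629; mL+mR=-930/629 → advance -1; mR−mL=30/17 → turn +1·90°
n=1: pose=(-7,-3,W); sL=24/37, sR=120/113; mL=-24/37, mR=-492/4181; mL+mR=-3204/4181 → advance -1; mR−mL=60/113 → turn +1·90°
n=2: pose=(-6,-3,S); sL=30/37, sR=2/3; mL=-30/37, mR=-53/111; mL+mR=-143/111 → advance -1; mR−mL=1/3 → turn +1·90°
n=3: pose=(-6,-2,E); sL=120/37, sR=120/101; mL=-120/37, mR=-9900/3737; mL+mR=-22020/3737 → advance -1; mR−mL=60/101 → turn +1·90°
n=4: pose=(-7,-2,N); sL=60/37, sR=60/17; mL=-60/37, mR=90/629; mL+mR=-930/629 → advance -1; mR−mL=30/17 → turn +1·90°
n=5: pose=(-7,-3,W); sL=24/37, sR=120/113; mL=-24/37, mR=-492/4181; mL+mR=-3204/4181 → advance -1; mR−mL=60/113 → turn +1·90°
n=6: pose=(-6,-3,S); sL=30/37, sR=2/3; mL=-30/37, mR=-53/111; mL+mR=-143/111 → advance -1; mR−mL=1/3 → turn +1·90°

0 60/37 60/17 -60/37 90/629 -7 -2 N
1 24/37 120/113 -24/37 -492/4181 -7 -3 W
2 30/37 2/3 -30/37 -53/111 -6 -3 S
3 120/37 120/101 -120/37 -9900/3737 -6 -2 E
4 60/37 60/17 -60/37 90/629 -7 -2 N
5 24/37 120/113 -24/37 -492/4181 -7 -3 W
6 30/37 2/3 -30/37 -53/111 -6 -3 S
final -6 -2 E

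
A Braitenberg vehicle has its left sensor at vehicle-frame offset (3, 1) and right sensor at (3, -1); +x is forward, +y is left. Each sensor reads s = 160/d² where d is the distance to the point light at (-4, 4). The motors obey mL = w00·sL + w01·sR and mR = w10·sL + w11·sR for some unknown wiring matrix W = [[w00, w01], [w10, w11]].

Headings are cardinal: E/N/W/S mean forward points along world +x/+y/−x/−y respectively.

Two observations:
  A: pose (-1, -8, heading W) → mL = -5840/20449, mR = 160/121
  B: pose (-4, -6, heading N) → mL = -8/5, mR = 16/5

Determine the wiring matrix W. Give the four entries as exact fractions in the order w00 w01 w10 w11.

-1 1/2 0 1

obs A: pose=(-1,-8,W) → sL=160/169, sR=160/121, mL=-5840/20449, mR=160/121
obs B: pose=(-4,-6,N) → sL=16/5, sR=16/5, mL=-8/5, mR=16/5
sensor matrix S = [[160/169, 160/121], [16/5, 16/5]]; det S = -24576/20449
solve [mL_A; mL_B] = S·[w00; w01] and [mR_A; mR_B] = S·[w10; w11]:
  w00 = -1, w01 = 1/2, w10 = 0, w11 = 1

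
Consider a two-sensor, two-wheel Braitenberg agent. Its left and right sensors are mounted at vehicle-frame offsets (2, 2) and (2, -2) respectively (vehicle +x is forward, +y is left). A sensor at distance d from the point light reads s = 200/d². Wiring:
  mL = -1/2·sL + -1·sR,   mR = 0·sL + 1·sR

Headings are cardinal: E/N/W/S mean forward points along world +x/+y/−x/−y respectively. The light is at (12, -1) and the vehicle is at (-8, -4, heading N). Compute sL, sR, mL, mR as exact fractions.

left sensor world pos  = (-10, -2); dL² = 485
right sensor world pos = (-6, -2); dR² = 325
sL = 200/485 = 40/97
sR = 200/325 = 8/13
mL = -1/2·sL + -1·sR = -1036/1261
mR = 0·sL + 1·sR = 8/13

40/97 8/13 -1036/1261 8/13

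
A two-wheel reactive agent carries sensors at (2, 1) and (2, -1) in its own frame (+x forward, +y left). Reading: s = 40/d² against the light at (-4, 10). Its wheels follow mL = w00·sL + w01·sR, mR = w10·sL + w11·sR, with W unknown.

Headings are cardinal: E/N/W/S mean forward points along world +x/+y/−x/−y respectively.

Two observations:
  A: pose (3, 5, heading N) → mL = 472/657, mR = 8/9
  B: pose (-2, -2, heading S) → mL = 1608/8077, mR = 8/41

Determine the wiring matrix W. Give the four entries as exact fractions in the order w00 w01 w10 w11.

1/2 1/2 1 0

obs A: pose=(3,5,N) → sL=8/9, sR=40/73, mL=472/657, mR=8/9
obs B: pose=(-2,-2,S) → sL=8/41, sR=40/197, mL=1608/8077, mR=8/41
sensor matrix S = [[8/9, 40/73], [8/41, 40/197]]; det S = 390400/5306589
solve [mL_A; mL_B] = S·[w00; w01] and [mR_A; mR_B] = S·[w10; w11]:
  w00 = 1/2, w01 = 1/2, w10 = 1, w11 = 0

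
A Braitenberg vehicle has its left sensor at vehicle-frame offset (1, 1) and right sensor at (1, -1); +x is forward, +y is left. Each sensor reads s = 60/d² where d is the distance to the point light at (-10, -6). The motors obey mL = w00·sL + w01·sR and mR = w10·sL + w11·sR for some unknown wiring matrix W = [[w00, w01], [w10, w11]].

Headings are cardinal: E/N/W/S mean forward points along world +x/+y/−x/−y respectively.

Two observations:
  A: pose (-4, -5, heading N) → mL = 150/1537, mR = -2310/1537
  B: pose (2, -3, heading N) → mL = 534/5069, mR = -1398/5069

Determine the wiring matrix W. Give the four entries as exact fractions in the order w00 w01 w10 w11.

-1/2 1 -1 1/2

obs A: pose=(-4,-5,N) → sL=60/29, sR=60/53, mL=150/1537, mR=-2310/1537
obs B: pose=(2,-3,N) → sL=60/137, sR=12/37, mL=534/5069, mR=-1398/5069
sensor matrix S = [[60/29, 60/53], [60/137, 12/37]]; det S = 1365120/7791053
solve [mL_A; mL_B] = S·[w00; w01] and [mR_A; mR_B] = S·[w10; w11]:
  w00 = -1/2, w01 = 1, w10 = -1, w11 = 1/2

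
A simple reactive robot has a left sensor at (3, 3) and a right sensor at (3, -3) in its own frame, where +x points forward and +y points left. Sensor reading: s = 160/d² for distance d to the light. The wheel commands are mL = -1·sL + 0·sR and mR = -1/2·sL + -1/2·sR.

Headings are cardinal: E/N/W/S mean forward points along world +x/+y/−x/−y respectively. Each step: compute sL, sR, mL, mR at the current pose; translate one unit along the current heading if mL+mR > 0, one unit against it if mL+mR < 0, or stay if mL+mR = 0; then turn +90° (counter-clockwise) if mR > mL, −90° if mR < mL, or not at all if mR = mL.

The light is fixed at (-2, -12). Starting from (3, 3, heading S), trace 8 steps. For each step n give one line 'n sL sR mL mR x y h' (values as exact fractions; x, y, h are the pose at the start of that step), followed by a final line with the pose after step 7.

n=0: pose=(3,3,S); sL=10/13, sR=40/37; mL=-10/13, mR=-445/481; mL+mR=-815/481 → advance -1; mR−mL=-75/481 → turn -1·90°
n=1: pose=(3,4,W); sL=160/173, sR=32/73; mL=-160/173, mR=-8608/12629; mL+mR=-20288/12629 → advance -1; mR−mL=3072/12629 → turn +1·90°
n=2: pose=(4,4,S); sL=16/25, sR=80/89; mL=-16/25, mR=-1712/2225; mL+mR=-3136/2225 → advance -1; mR−mL=-288/2225 → turn -1·90°
n=3: pose=(4,5,W); sL=32/41, sR=160/409; mL=-32/41, mR=-9824/16769; mL+mR=-22912/16769 → advance -1; mR−mL=3264/16769 → turn +1·90°
n=4: pose=(5,5,S); sL=20/37, sR=40/53; mL=-20/37, mR=-1270/1961; mL+mR=-2330/1961 → advance -1; mR−mL=-210/1961 → turn -1·90°
n=5: pose=(5,6,W); sL=160/241, sR=160/457; mL=-160/241, mR=-55840/110137; mL+mR=-128960/110137 → advance -1; mR−mL=17280/110137 → turn +1·90°
n=6: pose=(6,6,S); sL=80/173, sR=16/25; mL=-80/173, mR=-2384/4325; mL+mR=-4384/4325 → advance -1; mR−mL=-384/4325 → turn -1·90°
n=7: pose=(6,7,W); sL=160/281, sR=160/509; mL=-160/281, mR=-63200/143029; mL+mR=-144640/143029 → advance -1; mR−mL=18240/143029 → turn +1·90°

0 10/13 40/37 -10/13 -445/481 3 3 S
1 160/173 32/73 -160/173 -8608/12629 3 4 W
2 16/25 80/89 -16/25 -1712/2225 4 4 S
3 32/41 160/409 -32/41 -9824/16769 4 5 W
4 20/37 40/53 -20/37 -1270/1961 5 5 S
5 160/241 160/457 -160/241 -55840/110137 5 6 W
6 80/173 16/25 -80/173 -2384/4325 6 6 S
7 160/281 160/509 -160/281 -63200/143029 6 7 W
final 7 7 S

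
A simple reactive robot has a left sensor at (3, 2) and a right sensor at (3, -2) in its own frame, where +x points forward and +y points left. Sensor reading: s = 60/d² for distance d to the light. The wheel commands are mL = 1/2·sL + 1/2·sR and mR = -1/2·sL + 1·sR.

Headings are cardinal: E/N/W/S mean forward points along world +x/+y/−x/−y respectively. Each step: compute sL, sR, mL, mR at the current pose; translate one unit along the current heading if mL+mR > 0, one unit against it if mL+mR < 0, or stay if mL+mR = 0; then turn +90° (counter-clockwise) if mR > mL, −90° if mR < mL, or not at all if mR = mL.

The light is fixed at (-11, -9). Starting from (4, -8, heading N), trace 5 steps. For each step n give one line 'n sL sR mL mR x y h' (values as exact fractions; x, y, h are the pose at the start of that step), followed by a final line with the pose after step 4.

n=0: pose=(4,-8,N); sL=12/37, sR=12/61; mL=588/2257, mR=78/2257; mL+mR=18/61 → advance +1; mR−mL=-510/2257 → turn -1·90°
n=1: pose=(4,-7,E); sL=3/17, sR=5/27; mL=83/459, mR=89/918; mL+mR=5/18 → advance +1; mR−mL=-77/918 → turn -1·90°
n=2: pose=(5,-7,S); sL=12/65, sR=60/197; mL=3132/12805, mR=2718/12805; mL+mR=90/197 → advance +1; mR−mL=-414/12805 → turn -1·90°
n=3: pose=(5,-8,W); sL=6/17, sR=30/89; mL=522/1513, mR=243/1513; mL+mR=45/89 → advance +1; mR−mL=-279/1513 → turn -1·90°
n=4: pose=(4,-8,N); sL=12/37, sR=12/61; mL=588/2257, mR=78/2257; mL+mR=18/61 → advance +1; mR−mL=-510/2257 → turn -1·90°

0 12/37 12/61 588/2257 78/2257 4 -8 N
1 3/17 5/27 83/459 89/918 4 -7 E
2 12/65 60/197 3132/12805 2718/12805 5 -7 S
3 6/17 30/89 522/1513 243/1513 5 -8 W
4 12/37 12/61 588/2257 78/2257 4 -8 N
final 4 -7 E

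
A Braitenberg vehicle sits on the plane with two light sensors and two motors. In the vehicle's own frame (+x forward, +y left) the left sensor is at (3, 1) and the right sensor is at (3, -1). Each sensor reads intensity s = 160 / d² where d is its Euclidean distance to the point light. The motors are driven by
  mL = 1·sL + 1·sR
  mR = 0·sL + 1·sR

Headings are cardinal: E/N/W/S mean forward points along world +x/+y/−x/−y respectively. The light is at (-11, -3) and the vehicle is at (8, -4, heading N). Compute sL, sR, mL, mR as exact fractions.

left sensor world pos  = (7, -1); dL² = 328
right sensor world pos = (9, -1); dR² = 404
sL = 160/328 = 20/41
sR = 160/404 = 40/101
mL = 1·sL + 1·sR = 3660/4141
mR = 0·sL + 1·sR = 40/101

20/41 40/101 3660/4141 40/101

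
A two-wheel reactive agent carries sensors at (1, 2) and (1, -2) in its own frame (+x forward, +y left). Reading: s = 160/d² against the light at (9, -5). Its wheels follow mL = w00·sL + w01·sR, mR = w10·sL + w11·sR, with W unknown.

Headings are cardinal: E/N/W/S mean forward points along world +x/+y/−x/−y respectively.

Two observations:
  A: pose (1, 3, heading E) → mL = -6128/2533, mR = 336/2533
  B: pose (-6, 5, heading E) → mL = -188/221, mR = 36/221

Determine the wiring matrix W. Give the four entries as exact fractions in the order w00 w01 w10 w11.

-1/2 -1 1 -1/2

obs A: pose=(1,3,E) → sL=160/149, sR=32/17, mL=-6128/2533, mR=336/2533
obs B: pose=(-6,5,E) → sL=8/17, sR=8/13, mL=-188/221, mR=36/221
sensor matrix S = [[160/149, 32/17], [8/17, 8/13]]; det S = -125952/559793
solve [mL_A; mL_B] = S·[w00; w01] and [mR_A; mR_B] = S·[w10; w11]:
  w00 = -1/2, w01 = -1, w10 = 1, w11 = -1/2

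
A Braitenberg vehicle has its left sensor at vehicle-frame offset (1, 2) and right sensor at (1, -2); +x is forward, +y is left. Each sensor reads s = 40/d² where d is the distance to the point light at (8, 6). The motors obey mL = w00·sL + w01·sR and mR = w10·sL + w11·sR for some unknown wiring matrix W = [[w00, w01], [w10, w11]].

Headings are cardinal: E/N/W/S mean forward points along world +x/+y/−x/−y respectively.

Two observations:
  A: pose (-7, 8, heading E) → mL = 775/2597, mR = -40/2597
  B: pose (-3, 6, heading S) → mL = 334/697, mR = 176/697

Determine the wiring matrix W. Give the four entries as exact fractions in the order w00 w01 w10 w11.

obs A: pose=(-7,8,E) → sL=10/53, sR=10/49, mL=775/2597, mR=-40/2597
obs B: pose=(-3,6,S) → sL=20/41, sR=4/17, mL=334/697, mR=176/697
sensor matrix S = [[10/53, 10/49], [20/41, 4/17]]; det S = -99840/1810109
solve [mL_A; mL_B] = S·[w00; w01] and [mR_A; mR_B] = S·[w10; w11]:
  w00 = 1/2, w01 = 1, w10 = 1, w11 = -1

1/2 1 1 -1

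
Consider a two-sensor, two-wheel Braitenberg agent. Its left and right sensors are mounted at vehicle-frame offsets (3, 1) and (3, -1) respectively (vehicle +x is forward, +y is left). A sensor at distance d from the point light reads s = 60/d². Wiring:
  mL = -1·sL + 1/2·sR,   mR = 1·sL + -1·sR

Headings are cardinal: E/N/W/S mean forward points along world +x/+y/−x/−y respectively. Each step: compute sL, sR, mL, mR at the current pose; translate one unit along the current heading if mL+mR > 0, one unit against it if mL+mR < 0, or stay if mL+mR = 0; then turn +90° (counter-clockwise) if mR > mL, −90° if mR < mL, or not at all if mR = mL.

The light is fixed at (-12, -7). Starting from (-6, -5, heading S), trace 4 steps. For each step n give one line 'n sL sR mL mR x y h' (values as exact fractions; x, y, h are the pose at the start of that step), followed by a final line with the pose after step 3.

n=0: pose=(-6,-5,S); sL=6/5, sR=30/13; mL=-3/65, mR=-72/65; mL+mR=-15/13 → advance -1; mR−mL=-69/65 → turn -1·90°
n=1: pose=(-6,-4,W); sL=60/13, sR=12/5; mL=-222/65, mR=144/65; mL+mR=-6/5 → advance -1; mR−mL=366/65 → turn +1·90°
n=2: pose=(-5,-4,S); sL=15/16, sR=5/3; mL=-5/48, mR=-35/48; mL+mR=-5/6 → advance -1; mR−mL=-5/8 → turn -1·90°
n=3: pose=(-5,-3,W); sL=12/5, sR=60/41; mL=-342/205, mR=192/205; mL+mR=-30/41 → advance -1; mR−mL=534/205 → turn +1·90°

0 6/5 30/13 -3/65 -72/65 -6 -5 S
1 60/13 12/5 -222/65 144/65 -6 -4 W
2 15/16 5/3 -5/48 -35/48 -5 -4 S
3 12/5 60/41 -342/205 192/205 -5 -3 W
final -4 -3 S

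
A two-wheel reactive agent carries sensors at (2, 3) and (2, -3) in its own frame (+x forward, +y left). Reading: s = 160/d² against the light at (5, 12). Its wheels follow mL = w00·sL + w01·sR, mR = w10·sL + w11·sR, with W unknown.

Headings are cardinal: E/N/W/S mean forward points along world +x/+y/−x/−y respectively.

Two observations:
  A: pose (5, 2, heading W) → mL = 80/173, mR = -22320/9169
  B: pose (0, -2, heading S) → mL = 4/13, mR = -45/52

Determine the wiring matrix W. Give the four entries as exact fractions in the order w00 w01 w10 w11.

obs A: pose=(5,2,W) → sL=160/173, sR=160/53, mL=80/173, mR=-22320/9169
obs B: pose=(0,-2,S) → sL=8/13, sR=1/2, mL=4/13, mR=-45/52
sensor matrix S = [[160/173, 160/53], [8/13, 1/2]]; det S = -166320/119197
solve [mL_A; mL_B] = S·[w00; w01] and [mR_A; mR_B] = S·[w10; w11]:
  w00 = 1/2, w01 = 0, w10 = -1, w11 = -1/2

1/2 0 -1 -1/2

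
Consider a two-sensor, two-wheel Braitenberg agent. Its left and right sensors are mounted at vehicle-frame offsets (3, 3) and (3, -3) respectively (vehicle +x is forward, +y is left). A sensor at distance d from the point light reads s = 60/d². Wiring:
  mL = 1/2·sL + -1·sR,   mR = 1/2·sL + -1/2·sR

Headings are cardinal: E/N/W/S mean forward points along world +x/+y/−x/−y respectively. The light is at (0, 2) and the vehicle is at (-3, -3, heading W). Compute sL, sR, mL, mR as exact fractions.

3/5 3/2 -6/5 -9/20

left sensor world pos  = (-6, -6); dL² = 100
right sensor world pos = (-6, 0); dR² = 40
sL = 60/100 = 3/5
sR = 60/40 = 3/2
mL = 1/2·sL + -1·sR = -6/5
mR = 1/2·sL + -1/2·sR = -9/20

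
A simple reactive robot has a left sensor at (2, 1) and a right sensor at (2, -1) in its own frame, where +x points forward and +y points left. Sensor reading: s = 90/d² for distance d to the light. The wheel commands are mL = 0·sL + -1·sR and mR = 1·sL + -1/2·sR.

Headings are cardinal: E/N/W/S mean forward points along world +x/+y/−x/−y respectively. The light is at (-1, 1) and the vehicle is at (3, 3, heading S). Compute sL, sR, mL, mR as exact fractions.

18/5 10 -10 -7/5

left sensor world pos  = (4, 1); dL² = 25
right sensor world pos = (2, 1); dR² = 9
sL = 90/25 = 18/5
sR = 90/9 = 10
mL = 0·sL + -1·sR = -10
mR = 1·sL + -1/2·sR = -7/5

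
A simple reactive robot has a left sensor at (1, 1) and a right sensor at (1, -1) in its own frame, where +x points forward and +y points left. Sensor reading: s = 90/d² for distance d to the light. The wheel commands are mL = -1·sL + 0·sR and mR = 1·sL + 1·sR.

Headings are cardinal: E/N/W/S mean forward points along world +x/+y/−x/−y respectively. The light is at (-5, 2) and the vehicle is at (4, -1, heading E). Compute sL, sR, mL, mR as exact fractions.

left sensor world pos  = (5, 0); dL² = 104
right sensor world pos = (5, -2); dR² = 116
sL = 90/104 = 45/52
sR = 90/116 = 45/58
mL = -1·sL + 0·sR = -45/52
mR = 1·sL + 1·sR = 2475/1508

45/52 45/58 -45/52 2475/1508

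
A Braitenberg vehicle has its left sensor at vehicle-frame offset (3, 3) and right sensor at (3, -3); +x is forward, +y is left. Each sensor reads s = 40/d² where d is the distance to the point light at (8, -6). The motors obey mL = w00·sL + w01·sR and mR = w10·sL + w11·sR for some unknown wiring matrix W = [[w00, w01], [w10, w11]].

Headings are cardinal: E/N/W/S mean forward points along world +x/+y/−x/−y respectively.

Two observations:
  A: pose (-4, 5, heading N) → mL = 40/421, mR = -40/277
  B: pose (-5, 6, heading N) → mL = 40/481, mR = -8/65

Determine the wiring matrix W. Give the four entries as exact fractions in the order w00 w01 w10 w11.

1 0 0 -1

obs A: pose=(-4,5,N) → sL=40/421, sR=40/277, mL=40/421, mR=-40/277
obs B: pose=(-5,6,N) → sL=40/481, sR=8/65, mL=40/481, mR=-8/65
sensor matrix S = [[40/421, 40/277], [40/481, 8/65]]; det S = -17664/56092777
solve [mL_A; mL_B] = S·[w00; w01] and [mR_A; mR_B] = S·[w10; w11]:
  w00 = 1, w01 = 0, w10 = 0, w11 = -1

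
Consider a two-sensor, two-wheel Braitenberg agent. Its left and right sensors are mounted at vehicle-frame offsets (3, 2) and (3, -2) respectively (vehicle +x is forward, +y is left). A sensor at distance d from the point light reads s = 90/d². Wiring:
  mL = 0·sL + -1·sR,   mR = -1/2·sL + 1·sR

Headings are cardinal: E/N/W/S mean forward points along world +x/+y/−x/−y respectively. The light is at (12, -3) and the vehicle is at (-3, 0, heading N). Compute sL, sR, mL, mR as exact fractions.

18/65 18/41 -18/41 801/2665

left sensor world pos  = (-5, 3); dL² = 325
right sensor world pos = (-1, 3); dR² = 205
sL = 90/325 = 18/65
sR = 90/205 = 18/41
mL = 0·sL + -1·sR = -18/41
mR = -1/2·sL + 1·sR = 801/2665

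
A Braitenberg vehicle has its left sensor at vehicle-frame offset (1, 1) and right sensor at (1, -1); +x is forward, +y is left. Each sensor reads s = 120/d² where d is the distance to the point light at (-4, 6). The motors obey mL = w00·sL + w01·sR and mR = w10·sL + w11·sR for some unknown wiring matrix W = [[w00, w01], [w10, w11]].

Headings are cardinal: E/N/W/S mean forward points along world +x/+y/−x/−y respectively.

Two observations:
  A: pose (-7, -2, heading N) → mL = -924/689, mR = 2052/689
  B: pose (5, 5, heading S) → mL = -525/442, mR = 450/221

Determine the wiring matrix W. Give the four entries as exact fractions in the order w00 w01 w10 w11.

obs A: pose=(-7,-2,N) → sL=24/13, sR=120/53, mL=-924/689, mR=2052/689
obs B: pose=(5,5,S) → sL=15/13, sR=30/17, mL=-525/442, mR=450/221
sensor matrix S = [[24/13, 120/53], [15/13, 30/17]]; det S = 7560/11713
solve [mL_A; mL_B] = S·[w00; w01] and [mR_A; mR_B] = S·[w10; w11]:
  w00 = 1/2, w01 = -1, w10 = 1, w11 = 1/2

1/2 -1 1 1/2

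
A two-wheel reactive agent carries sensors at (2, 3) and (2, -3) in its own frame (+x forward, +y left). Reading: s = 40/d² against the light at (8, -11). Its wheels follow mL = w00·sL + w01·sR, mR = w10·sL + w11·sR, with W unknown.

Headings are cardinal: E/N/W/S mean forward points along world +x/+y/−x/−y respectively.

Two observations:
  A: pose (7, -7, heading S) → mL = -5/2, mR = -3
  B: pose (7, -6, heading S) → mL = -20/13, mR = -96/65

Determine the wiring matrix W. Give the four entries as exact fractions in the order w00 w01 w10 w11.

obs A: pose=(7,-7,S) → sL=5, sR=2, mL=-5/2, mR=-3
obs B: pose=(7,-6,S) → sL=40/13, sR=8/5, mL=-20/13, mR=-96/65
sensor matrix S = [[5, 2], [40/13, 8/5]]; det S = 24/13
solve [mL_A; mL_B] = S·[w00; w01] and [mR_A; mR_B] = S·[w10; w11]:
  w00 = -1/2, w01 = 0, w10 = -1, w11 = 1

-1/2 0 -1 1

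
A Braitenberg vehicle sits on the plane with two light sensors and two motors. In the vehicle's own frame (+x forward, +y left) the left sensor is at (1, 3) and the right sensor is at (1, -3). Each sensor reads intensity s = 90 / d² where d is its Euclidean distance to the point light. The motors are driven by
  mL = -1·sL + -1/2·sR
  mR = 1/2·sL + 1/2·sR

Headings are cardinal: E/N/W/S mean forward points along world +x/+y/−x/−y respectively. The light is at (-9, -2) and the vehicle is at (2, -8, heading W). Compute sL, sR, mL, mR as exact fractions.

90/181 90/109 -17955/19729 13050/19729

left sensor world pos  = (1, -11); dL² = 181
right sensor world pos = (1, -5); dR² = 109
sL = 90/181 = 90/181
sR = 90/109 = 90/109
mL = -1·sL + -1/2·sR = -17955/19729
mR = 1/2·sL + 1/2·sR = 13050/19729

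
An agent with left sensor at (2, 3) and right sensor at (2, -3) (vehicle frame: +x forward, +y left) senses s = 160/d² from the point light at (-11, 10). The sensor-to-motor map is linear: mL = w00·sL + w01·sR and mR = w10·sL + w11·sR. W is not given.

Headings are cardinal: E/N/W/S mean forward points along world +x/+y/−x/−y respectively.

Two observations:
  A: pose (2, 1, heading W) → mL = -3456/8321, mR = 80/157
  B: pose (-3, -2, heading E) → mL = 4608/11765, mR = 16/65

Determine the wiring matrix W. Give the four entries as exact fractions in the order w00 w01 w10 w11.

1 -1 0 1/2

obs A: pose=(2,1,W) → sL=32/53, sR=160/157, mL=-3456/8321, mR=80/157
obs B: pose=(-3,-2,E) → sL=160/181, sR=32/65, mL=4608/11765, mR=16/65
sensor matrix S = [[32/53, 160/157], [160/181, 32/65]]; det S = -59092992/97896565
solve [mL_A; mL_B] = S·[w00; w01] and [mR_A; mR_B] = S·[w10; w11]:
  w00 = 1, w01 = -1, w10 = 0, w11 = 1/2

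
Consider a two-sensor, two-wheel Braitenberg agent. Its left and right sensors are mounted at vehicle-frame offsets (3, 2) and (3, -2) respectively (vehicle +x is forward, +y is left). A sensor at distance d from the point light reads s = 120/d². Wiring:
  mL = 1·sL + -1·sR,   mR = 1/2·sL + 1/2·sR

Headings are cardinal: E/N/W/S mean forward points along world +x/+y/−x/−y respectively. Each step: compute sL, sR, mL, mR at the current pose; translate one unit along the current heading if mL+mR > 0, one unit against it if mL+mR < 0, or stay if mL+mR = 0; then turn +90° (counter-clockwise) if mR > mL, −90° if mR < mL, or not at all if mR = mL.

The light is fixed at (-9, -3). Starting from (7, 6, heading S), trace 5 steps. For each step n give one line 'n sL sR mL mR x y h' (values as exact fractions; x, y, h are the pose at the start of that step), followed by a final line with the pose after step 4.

n=0: pose=(7,6,S); sL=1/3, sR=15/29; mL=-16/87, mR=37/87; mL+mR=7/29 → advance +1; mR−mL=53/87 → turn +1·90°
n=1: pose=(7,5,E); sL=120/461, sR=120/397; mL=-7680/183017, mR=51480/183017; mL+mR=43800/183017 → advance +1; mR−mL=59160/183017 → turn +1·90°
n=2: pose=(8,5,N); sL=60/173, sR=60/241; mL=4080/41693, mR=12420/41693; mL+mR=16500/41693 → advance +1; mR−mL=8340/41693 → turn +1·90°
n=3: pose=(8,6,W); sL=24/49, sR=120/317; mL=1728/15533, mR=6744/15533; mL+mR=8472/15533 → advance +1; mR−mL=5016/15533 → turn +1·90°
n=4: pose=(7,6,S); sL=1/3, sR=15/29; mL=-16/87, mR=37/87; mL+mR=7/29 → advance +1; mR−mL=53/87 → turn +1·90°

0 1/3 15/29 -16/87 37/87 7 6 S
1 120/461 120/397 -7680/183017 51480/183017 7 5 E
2 60/173 60/241 4080/41693 12420/41693 8 5 N
3 24/49 120/317 1728/15533 6744/15533 8 6 W
4 1/3 15/29 -16/87 37/87 7 6 S
final 7 5 E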